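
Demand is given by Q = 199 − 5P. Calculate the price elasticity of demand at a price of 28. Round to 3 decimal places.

At P = 28, Q = 59.
dQ/dP = −5.
Point elasticity E = (dQ/dP)·(P/Q) = -5 × 28/59 ≈ -2.373.
|E| > 1, so demand is elastic at this price.

-2.373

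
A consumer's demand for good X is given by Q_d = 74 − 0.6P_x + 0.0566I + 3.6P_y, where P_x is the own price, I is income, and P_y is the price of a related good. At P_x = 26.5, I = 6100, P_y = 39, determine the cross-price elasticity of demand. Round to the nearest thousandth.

0.258

Q_d = 74 − 0.6(26.5) + 0.0566(6100) + 3.6(39) = 74 − 15.9 + 345.26 + 140.4 = 543.76.
∂Q_d/∂P_y = +3.6, so E_xy = 3.6·(39/543.76) ≈ 0.258.
E_xy > 0: the goods are substitutes.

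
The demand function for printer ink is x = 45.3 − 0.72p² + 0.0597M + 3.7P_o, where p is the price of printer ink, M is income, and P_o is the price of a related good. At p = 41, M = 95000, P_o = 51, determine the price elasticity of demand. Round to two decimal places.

-0.52

Evaluating quantity at (p, M, P_o) gives x = 45.3 − 0.72(41)² + 0.0597(95000) + 3.7(51) = 45.3 − 1210.32 + 5671.5 + 188.7 = 4695.18.
∂x/∂p = −2·0.72·p = -59.04, so E_p = -59.04·(41/4695.18) ≈ -0.52.
|E_p| < 1: demand is inelastic.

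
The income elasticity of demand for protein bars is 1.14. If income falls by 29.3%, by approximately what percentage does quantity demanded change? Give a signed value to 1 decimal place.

-33.4

%ΔQ ≈ E × %ΔI = (1.14) × (-29.3%) ≈ -33.4%.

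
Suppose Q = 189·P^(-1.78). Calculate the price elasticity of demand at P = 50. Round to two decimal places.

-1.78

For a Cobb–Douglas (constant-elasticity) form Q = A·P^α·…, the elasticity with respect to P equals the exponent α at every point.
Here the exponent on P is -1.78, so the price elasticity of demand is -1.78.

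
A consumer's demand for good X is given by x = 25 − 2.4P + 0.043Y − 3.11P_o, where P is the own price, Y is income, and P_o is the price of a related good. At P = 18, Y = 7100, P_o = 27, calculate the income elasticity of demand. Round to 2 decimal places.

First evaluate x: 25 − 2.4(18) + 0.043(7100) − 3.11(27) = 25 − 43.2 + 305.3 − 83.97 = 203.13.
∂x/∂Y = +0.043, so E_I = 0.043·(7100/203.13) ≈ 1.50.
E_I > 1: normal good (luxury).

1.50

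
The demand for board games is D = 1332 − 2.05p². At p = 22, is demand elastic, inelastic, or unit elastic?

At p = 22, D = 339.8.
dD/dp = −2·2.05·p = −90.2.
Point elasticity E = (dD/dp)·(p/D) = -90.2 × 22/339.8 ≈ -5.840.
|E| ≈ 5.840 > 1, so demand is elastic.

elastic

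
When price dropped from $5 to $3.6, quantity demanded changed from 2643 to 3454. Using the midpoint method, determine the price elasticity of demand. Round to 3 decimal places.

-0.817

%ΔQ = (3454 − 2643)/[(2643 + 3454)/2] = 811/3048.5 ≈ 0.2660.
%Δp = (3.6 − 5)/[(5 + 3.6)/2] = -1.4/4.3 ≈ -0.3256.
Arc elasticity E = %ΔQ/%Δp ≈ 0.2660/-0.3256 ≈ -0.817.
|E| < 1: demand is inelastic over this range.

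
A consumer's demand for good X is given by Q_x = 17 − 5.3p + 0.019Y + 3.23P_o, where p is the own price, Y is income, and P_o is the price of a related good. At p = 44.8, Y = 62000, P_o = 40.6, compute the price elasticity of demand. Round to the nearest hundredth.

At the given point, Q_x = 17 − 5.3(44.8) + 0.019(62000) + 3.23(40.6) = 17 − 237.44 + 1178 + 131.138 = 1088.698.
∂Q_x/∂p = −5.3, so E_p = (−5.3)·(44.8/1088.698) ≈ -0.22.
|E_p| < 1: demand is inelastic.

-0.22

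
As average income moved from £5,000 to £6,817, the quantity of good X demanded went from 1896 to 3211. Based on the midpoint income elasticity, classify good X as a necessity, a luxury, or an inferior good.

%ΔQ = (3211 − 1896)/[(1896+3211)/2] = 1315/2553.5 ≈ 0.5150.
%ΔI = (6,817 − 5,000)/[(5,000+6,817)/2] = 1817/5908.5 ≈ 0.3075.
E_I = %ΔQ/%ΔI ≈ 1.675.
E_I > 1: normal good (luxury).

luxury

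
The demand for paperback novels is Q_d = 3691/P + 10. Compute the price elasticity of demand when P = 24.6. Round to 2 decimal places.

-0.94

At P = 24.6, Q_d = 160.0407.
dQ_d/dP = −3691/P² = −6.0992.
Point elasticity E = (dQ_d/dP)·(P/Q_d) = -6.0992 × 24.6/160.0407 ≈ -0.94.
|E| < 1, so demand is inelastic at this price.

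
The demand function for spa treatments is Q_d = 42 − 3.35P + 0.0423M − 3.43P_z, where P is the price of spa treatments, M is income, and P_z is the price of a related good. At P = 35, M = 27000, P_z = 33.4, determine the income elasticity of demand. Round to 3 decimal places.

1.199

Evaluating quantity at (P, M, P_z) gives Q_d = 42 − 3.35(35) + 0.0423(27000) − 3.43(33.4) = 42 − 117.25 + 1142.1 − 114.562 = 952.288.
∂Q_d/∂M = +0.0423, so E_I = 0.0423·(27000/952.288) ≈ 1.199.
E_I > 1: normal good (luxury).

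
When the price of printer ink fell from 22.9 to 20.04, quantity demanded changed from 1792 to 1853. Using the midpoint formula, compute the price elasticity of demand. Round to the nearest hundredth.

-0.25

%Δq = (1853 − 1792)/[(1792 + 1853)/2] = 61/1822.5 ≈ 0.0335.
%Δp = (20.04 − 22.9)/[(22.9 + 20.04)/2] = -2.86/21.47 ≈ -0.1332.
Arc elasticity E = %Δq/%Δp ≈ 0.0335/-0.1332 ≈ -0.25.
|E| < 1: demand is inelastic over this range.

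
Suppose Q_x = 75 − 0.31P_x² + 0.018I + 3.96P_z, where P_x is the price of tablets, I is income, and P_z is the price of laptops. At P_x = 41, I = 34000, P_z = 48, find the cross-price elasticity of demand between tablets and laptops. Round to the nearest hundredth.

Evaluating quantity at (P_x, I, P_z) gives Q_x = 75 − 0.31(41)² + 0.018(34000) + 3.96(48) = 75 − 521.11 + 612 + 190.08 = 355.97.
∂Q_x/∂P_z = +3.96, so E_xy = 3.96·(48/355.97) ≈ 0.53.
E_xy > 0: the goods are substitutes.

0.53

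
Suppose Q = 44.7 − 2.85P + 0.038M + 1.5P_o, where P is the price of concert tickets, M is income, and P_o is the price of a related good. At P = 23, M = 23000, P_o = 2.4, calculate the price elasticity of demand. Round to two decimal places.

-0.08

First evaluate Q: 44.7 − 2.85(23) + 0.038(23000) + 1.5(2.4) = 44.7 − 65.55 + 874 + 3.6 = 856.75.
∂Q/∂P = −2.85, so E_p = (−2.85)·(23/856.75) ≈ -0.08.
|E_p| < 1: demand is inelastic.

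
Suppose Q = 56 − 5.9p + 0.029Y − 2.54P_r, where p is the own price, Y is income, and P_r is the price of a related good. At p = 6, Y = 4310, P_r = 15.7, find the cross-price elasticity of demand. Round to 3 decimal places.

-0.377

Evaluating quantity at (p, Y, P_r) gives Q = 56 − 5.9(6) + 0.029(4310) − 2.54(15.7) = 56 − 35.4 + 124.99 − 39.878 = 105.712.
∂Q/∂P_r = −2.54, so E_xy = -2.54·(15.7/105.712) ≈ -0.377.
E_xy < 0: the goods are complements.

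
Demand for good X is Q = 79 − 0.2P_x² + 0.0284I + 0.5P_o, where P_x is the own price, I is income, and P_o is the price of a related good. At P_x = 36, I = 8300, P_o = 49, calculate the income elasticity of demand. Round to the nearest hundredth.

At the given point, Q = 79 − 0.2(36)² + 0.0284(8300) + 0.5(49) = 79 − 259.2 + 235.72 + 24.5 = 80.02.
∂Q/∂I = +0.0284, so E_I = 0.0284·(8300/80.02) ≈ 2.95.
E_I > 1: normal good (luxury).

2.95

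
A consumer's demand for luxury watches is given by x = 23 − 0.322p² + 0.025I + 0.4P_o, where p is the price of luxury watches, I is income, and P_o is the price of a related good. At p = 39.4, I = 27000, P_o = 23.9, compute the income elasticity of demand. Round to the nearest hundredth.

Substituting, x = 23 − 0.322(39.4)² + 0.025(27000) + 0.4(23.9) = 23 − 499.8599 + 675 + 9.56 = 207.7001.
∂x/∂I = +0.025, so E_I = 0.025·(27000/207.7001) ≈ 3.25.
E_I > 1: normal good (luxury).

3.25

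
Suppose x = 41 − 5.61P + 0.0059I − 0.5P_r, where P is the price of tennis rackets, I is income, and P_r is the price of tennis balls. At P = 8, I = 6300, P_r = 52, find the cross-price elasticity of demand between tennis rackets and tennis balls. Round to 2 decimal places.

-3.57

x = 41 − 5.61(8) + 0.0059(6300) − 0.5(52) = 41 − 44.88 + 37.17 − 26 = 7.29.
∂x/∂P_r = −0.5, so E_xy = -0.5·(52/7.29) ≈ -3.57.
E_xy < 0: the goods are complements.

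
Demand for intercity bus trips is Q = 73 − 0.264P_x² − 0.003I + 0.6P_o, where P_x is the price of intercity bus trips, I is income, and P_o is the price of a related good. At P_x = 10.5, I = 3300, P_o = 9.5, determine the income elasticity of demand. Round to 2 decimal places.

Substituting, Q = 73 − 0.264(10.5)² − 0.003(3300) + 0.6(9.5) = 73 − 29.106 − 9.9 + 5.7 = 39.694.
∂Q/∂I = −0.003, so E_I = -0.003·(3300/39.694) ≈ -0.25.
E_I < 0: inferior good.

-0.25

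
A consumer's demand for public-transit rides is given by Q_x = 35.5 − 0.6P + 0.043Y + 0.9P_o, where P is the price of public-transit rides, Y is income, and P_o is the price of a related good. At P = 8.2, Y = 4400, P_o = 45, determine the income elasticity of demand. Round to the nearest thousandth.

0.727

Substituting, Q_x = 35.5 − 0.6(8.2) + 0.043(4400) + 0.9(45) = 35.5 − 4.92 + 189.2 + 40.5 = 260.28.
∂Q_x/∂Y = +0.043, so E_I = 0.043·(4400/260.28) ≈ 0.727.
E_I ∈ (0,1): normal good (necessity).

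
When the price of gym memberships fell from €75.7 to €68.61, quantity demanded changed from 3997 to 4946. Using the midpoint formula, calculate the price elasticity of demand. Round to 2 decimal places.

%Δq = (4946 − 3997)/[(3997 + 4946)/2] = 949/4471.5 ≈ 0.2122.
%ΔP = (68.61 − 75.7)/[(75.7 + 68.61)/2] = -7.09/72.155 ≈ -0.0983.
Arc elasticity E = %Δq/%ΔP ≈ 0.2122/-0.0983 ≈ -2.16.
|E| > 1: demand is elastic over this range.

-2.16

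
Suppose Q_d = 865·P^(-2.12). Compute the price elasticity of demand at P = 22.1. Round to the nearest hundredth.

-2.12

For a Cobb–Douglas (constant-elasticity) form Q_d = A·P^α·…, the elasticity with respect to P equals the exponent α at every point.
Here the exponent on P is -2.12, so the price elasticity of demand is -2.12.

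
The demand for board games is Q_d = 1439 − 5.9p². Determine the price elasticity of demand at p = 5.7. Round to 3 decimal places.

-0.307

At p = 5.7, Q_d = 1247.309.
dQ_d/dp = −2·5.9·p = −67.26.
Point elasticity E = (dQ_d/dp)·(p/Q_d) = -67.26 × 5.7/1247.309 ≈ -0.307.
|E| < 1, so demand is inelastic at this price.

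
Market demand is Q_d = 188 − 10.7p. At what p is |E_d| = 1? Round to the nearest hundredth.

For linear demand Q_d = a − bp, E = −bp/(a − bp). |E| = 1 ⇒ bp = a − bp ⇒ p = a/(2b).
p = 188/(2·10.7) ≈ 8.79.

8.79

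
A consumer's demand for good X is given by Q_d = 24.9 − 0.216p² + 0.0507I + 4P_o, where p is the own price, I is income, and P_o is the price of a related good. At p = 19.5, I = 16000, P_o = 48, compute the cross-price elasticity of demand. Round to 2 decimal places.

0.20

First evaluate Q_d: 24.9 − 0.216(19.5)² + 0.0507(16000) + 4(48) = 24.9 − 82.134 + 811.2 + 192 = 945.966.
∂Q_d/∂P_o = +4, so E_xy = 4·(48/945.966) ≈ 0.20.
E_xy > 0: the goods are substitutes.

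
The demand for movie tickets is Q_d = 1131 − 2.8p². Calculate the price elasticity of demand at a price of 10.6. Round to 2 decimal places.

-0.77

At p = 10.6, Q_d = 816.392.
dQ_d/dp = −2·2.8·p = −59.36.
Point elasticity E = (dQ_d/dp)·(p/Q_d) = -59.36 × 10.6/816.392 ≈ -0.77.
|E| < 1, so demand is inelastic at this price.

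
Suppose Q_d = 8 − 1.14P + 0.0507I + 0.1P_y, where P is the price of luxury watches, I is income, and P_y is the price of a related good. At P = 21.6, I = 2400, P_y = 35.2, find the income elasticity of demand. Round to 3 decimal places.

1.121

Evaluating quantity at (P, I, P_y) gives Q_d = 8 − 1.14(21.6) + 0.0507(2400) + 0.1(35.2) = 8 − 24.624 + 121.68 + 3.52 = 108.576.
∂Q_d/∂I = +0.0507, so E_I = 0.0507·(2400/108.576) ≈ 1.121.
E_I > 1: normal good (luxury).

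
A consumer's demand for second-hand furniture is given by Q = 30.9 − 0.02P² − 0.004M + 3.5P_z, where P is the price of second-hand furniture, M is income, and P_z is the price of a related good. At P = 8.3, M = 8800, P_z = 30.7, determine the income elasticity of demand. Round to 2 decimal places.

First evaluate Q: 30.9 − 0.02(8.3)² − 0.004(8800) + 3.5(30.7) = 30.9 − 1.3778 − 35.2 + 107.45 = 101.7722.
∂Q/∂M = −0.004, so E_I = -0.004·(8800/101.7722) ≈ -0.35.
E_I < 0: inferior good.

-0.35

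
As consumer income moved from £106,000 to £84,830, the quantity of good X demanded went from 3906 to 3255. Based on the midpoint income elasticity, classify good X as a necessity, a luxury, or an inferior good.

necessity

%ΔQ = (3255 − 3906)/[(3906+3255)/2] = -651/3580.5 ≈ -0.1818.
%ΔI = (84,830 − 106,000)/[(106,000+84,830)/2] = -21170/95415 ≈ -0.2219.
E_I = %ΔQ/%ΔI ≈ 0.819.
E_I ∈ (0,1): normal good (necessity).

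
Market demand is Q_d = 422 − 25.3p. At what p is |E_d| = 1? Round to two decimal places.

For linear demand Q_d = a − bp, E = −bp/(a − bp). |E| = 1 ⇒ bp = a − bp ⇒ p = a/(2b).
p = 422/(2·25.3) ≈ 8.34.

8.34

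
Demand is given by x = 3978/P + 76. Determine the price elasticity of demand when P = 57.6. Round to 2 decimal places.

At P = 57.6, x = 145.0625.
dx/dP = −3978/P² = −1.199.
Point elasticity E = (dx/dP)·(P/x) = -1.199 × 57.6/145.0625 ≈ -0.48.
|E| < 1, so demand is inelastic at this price.

-0.48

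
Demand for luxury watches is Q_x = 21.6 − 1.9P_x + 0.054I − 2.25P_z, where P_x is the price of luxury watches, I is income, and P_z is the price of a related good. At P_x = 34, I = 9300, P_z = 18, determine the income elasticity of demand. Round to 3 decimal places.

Q_x = 21.6 − 1.9(34) + 0.054(9300) − 2.25(18) = 21.6 − 64.6 + 502.2 − 40.5 = 418.7.
∂Q_x/∂I = +0.054, so E_I = 0.054·(9300/418.7) ≈ 1.199.
E_I > 1: normal good (luxury).

1.199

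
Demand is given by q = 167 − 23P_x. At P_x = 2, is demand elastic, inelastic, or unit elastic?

At P_x = 2, q = 121.
dq/dP_x = −23.
Point elasticity E = (dq/dP_x)·(P_x/q) = -23 × 2/121 ≈ -0.380.
|E| ≈ 0.380 < 1, so demand is inelastic.

inelastic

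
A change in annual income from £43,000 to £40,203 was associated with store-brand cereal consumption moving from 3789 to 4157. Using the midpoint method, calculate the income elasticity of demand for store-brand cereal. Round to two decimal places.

-1.38

%ΔQ = (4157 − 3789)/[(3789+4157)/2] = 368/3973 ≈ 0.0926.
%ΔI = (40,203 − 43,000)/[(43,000+40,203)/2] = -2797/41601.5 ≈ -0.0672.
E_I = %ΔQ/%ΔI ≈ -1.38.
E_I < 0: inferior good.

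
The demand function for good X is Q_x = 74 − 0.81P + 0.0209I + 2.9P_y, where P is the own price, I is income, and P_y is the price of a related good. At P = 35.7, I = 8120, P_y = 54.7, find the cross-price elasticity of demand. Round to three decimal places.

0.425

First evaluate Q_x: 74 − 0.81(35.7) + 0.0209(8120) + 2.9(54.7) = 74 − 28.917 + 169.708 + 158.63 = 373.421.
∂Q_x/∂P_y = +2.9, so E_xy = 2.9·(54.7/373.421) ≈ 0.425.
E_xy > 0: the goods are substitutes.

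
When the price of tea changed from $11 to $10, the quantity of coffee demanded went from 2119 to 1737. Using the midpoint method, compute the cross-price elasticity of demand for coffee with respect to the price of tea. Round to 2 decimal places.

2.08

%ΔQ_x = (1737 − 2119)/[(2119+1737)/2] = -382/1928 ≈ -0.1981.
%ΔP_y = (10 − 11)/[(11+10)/2] ≈ -0.0952.
E_xy = -0.1981/-0.0952 ≈ 2.08.
E_xy > 0, so coffee and tea are substitutes.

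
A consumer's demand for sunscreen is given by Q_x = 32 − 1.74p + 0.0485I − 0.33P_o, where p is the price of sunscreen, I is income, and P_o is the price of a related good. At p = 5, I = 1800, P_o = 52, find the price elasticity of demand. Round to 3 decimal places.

First evaluate Q_x: 32 − 1.74(5) + 0.0485(1800) − 0.33(52) = 32 − 8.7 + 87.3 − 17.16 = 93.44.
∂Q_x/∂p = −1.74, so E_p = (−1.74)·(5/93.44) ≈ -0.093.
|E_p| < 1: demand is inelastic.

-0.093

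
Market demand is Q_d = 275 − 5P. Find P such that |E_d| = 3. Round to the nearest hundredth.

41.25

Set −bP/(a − bP) = −3 ⇒ bP = 3(a − bP) ⇒ bP(1+3) = 3·a.
P = 3·275/(5·4) = 41.25.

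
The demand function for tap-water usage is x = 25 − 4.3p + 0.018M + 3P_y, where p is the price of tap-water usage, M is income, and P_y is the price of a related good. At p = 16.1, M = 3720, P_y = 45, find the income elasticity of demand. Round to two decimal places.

Evaluating quantity at (p, M, P_y) gives x = 25 − 4.3(16.1) + 0.018(3720) + 3(45) = 25 − 69.23 + 66.96 + 135 = 157.73.
∂x/∂M = +0.018, so E_I = 0.018·(3720/157.73) ≈ 0.42.
E_I ∈ (0,1): normal good (necessity).

0.42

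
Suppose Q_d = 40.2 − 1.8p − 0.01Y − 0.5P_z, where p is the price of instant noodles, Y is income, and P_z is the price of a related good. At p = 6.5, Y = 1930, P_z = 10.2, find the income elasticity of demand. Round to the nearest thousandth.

-4.707

Evaluating quantity at (p, Y, P_z) gives Q_d = 40.2 − 1.8(6.5) − 0.01(1930) − 0.5(10.2) = 40.2 − 11.7 − 19.3 − 5.1 = 4.1.
∂Q_d/∂Y = −0.01, so E_I = -0.01·(1930/4.1) ≈ -4.707.
E_I < 0: inferior good.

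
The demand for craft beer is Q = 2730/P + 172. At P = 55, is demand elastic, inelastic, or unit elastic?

At P = 55, Q = 221.6364.
dQ/dP = −2730/P² = −0.9025.
Point elasticity E = (dQ/dP)·(P/Q) = -0.9025 × 55/221.6364 ≈ -0.224.
|E| ≈ 0.224 < 1, so demand is inelastic.

inelastic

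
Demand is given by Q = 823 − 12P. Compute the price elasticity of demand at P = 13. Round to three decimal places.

At P = 13, Q = 667.
dQ/dP = −12.
Point elasticity E = (dQ/dP)·(P/Q) = -12 × 13/667 ≈ -0.234.
|E| < 1, so demand is inelastic at this price.

-0.234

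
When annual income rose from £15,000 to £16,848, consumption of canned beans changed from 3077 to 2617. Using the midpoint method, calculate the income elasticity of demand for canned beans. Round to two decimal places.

%ΔQ = (2617 − 3077)/[(3077+2617)/2] = -460/2847 ≈ -0.1616.
%ΔY = (16,848 − 15,000)/[(15,000+16,848)/2] = 1848/15924 ≈ 0.1161.
E_I = %ΔQ/%ΔY ≈ -1.39.
E_I < 0: inferior good.

-1.39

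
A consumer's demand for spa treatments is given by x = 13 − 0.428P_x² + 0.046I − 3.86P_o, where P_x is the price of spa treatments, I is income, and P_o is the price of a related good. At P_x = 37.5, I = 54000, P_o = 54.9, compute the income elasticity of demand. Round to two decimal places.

1.48

Substituting, x = 13 − 0.428(37.5)² + 0.046(54000) − 3.86(54.9) = 13 − 601.875 + 2484 − 211.914 = 1683.211.
∂x/∂I = +0.046, so E_I = 0.046·(54000/1683.211) ≈ 1.48.
E_I > 1: normal good (luxury).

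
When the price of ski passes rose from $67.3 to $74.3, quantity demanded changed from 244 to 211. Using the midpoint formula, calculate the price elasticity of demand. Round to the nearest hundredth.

%ΔQ = (211 − 244)/[(244 + 211)/2] = -33/227.5 ≈ -0.1451.
%Δp = (74.3 − 67.3)/[(67.3 + 74.3)/2] = 7/70.8 ≈ 0.0989.
Arc elasticity E = %ΔQ/%Δp ≈ -0.1451/0.0989 ≈ -1.47.
|E| > 1: demand is elastic over this range.

-1.47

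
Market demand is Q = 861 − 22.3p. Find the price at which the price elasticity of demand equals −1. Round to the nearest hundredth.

For linear demand Q = a − bp, E = −bp/(a − bp). |E| = 1 ⇒ bp = a − bp ⇒ p = a/(2b).
p = 861/(2·22.3) ≈ 19.30.

19.30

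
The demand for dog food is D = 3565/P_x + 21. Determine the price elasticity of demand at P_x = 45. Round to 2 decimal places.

-0.79

At P_x = 45, D = 100.2222.
dD/dP_x = −3565/P_x² = −1.7605.
Point elasticity E = (dD/dP_x)·(P_x/D) = -1.7605 × 45/100.2222 ≈ -0.79.
|E| < 1, so demand is inelastic at this price.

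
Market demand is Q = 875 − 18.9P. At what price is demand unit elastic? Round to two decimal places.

For linear demand Q = a − bP, E = −bP/(a − bP). |E| = 1 ⇒ bP = a − bP ⇒ P = a/(2b).
P = 875/(2·18.9) ≈ 23.15.

23.15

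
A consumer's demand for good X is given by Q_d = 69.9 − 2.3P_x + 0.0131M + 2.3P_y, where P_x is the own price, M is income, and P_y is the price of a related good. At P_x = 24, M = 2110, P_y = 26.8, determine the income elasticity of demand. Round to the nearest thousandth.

At the given point, Q_d = 69.9 − 2.3(24) + 0.0131(2110) + 2.3(26.8) = 69.9 − 55.2 + 27.641 + 61.64 = 103.981.
∂Q_d/∂M = +0.0131, so E_I = 0.0131·(2110/103.981) ≈ 0.266.
E_I ∈ (0,1): normal good (necessity).

0.266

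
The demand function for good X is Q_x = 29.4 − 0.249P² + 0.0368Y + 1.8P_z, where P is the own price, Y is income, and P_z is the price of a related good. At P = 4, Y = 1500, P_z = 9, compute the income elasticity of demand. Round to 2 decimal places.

0.57

First evaluate Q_x: 29.4 − 0.249(4)² + 0.0368(1500) + 1.8(9) = 29.4 − 3.984 + 55.2 + 16.2 = 96.816.
∂Q_x/∂Y = +0.0368, so E_I = 0.0368·(1500/96.816) ≈ 0.57.
E_I ∈ (0,1): normal good (necessity).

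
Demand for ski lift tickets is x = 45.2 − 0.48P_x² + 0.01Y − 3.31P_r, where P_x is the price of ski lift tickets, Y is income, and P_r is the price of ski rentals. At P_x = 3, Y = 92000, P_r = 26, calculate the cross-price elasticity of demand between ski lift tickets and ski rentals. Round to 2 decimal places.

-0.10

Evaluating quantity at (P_x, Y, P_r) gives x = 45.2 − 0.48(3)² + 0.01(92000) − 3.31(26) = 45.2 − 4.32 + 920 − 86.06 = 874.82.
∂x/∂P_r = −3.31, so E_xy = -3.31·(26/874.82) ≈ -0.10.
E_xy < 0: the goods are complements.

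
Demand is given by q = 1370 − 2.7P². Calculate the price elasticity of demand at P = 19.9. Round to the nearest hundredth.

At P = 19.9, q = 300.773.
dq/dP = −2·2.7·P = −107.46.
Point elasticity E = (dq/dP)·(P/q) = -107.46 × 19.9/300.773 ≈ -7.11.
|E| > 1, so demand is elastic at this price.

-7.11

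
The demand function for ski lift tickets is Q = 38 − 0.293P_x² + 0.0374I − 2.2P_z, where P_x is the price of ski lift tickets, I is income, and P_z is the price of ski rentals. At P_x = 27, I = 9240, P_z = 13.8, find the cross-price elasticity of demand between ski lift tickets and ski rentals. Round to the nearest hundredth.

Q = 38 − 0.293(27)² + 0.0374(9240) − 2.2(13.8) = 38 − 213.597 + 345.576 − 30.36 = 139.619.
∂Q/∂P_z = −2.2, so E_xy = -2.2·(13.8/139.619) ≈ -0.22.
E_xy < 0: the goods are complements.

-0.22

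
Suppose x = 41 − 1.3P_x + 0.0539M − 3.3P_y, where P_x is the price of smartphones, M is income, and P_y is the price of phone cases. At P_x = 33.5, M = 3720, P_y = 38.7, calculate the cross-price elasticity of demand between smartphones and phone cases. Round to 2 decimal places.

Substituting, x = 41 − 1.3(33.5) + 0.0539(3720) − 3.3(38.7) = 41 − 43.55 + 200.508 − 127.71 = 70.248.
∂x/∂P_y = −3.3, so E_xy = -3.3·(38.7/70.248) ≈ -1.82.
E_xy < 0: the goods are complements.

-1.82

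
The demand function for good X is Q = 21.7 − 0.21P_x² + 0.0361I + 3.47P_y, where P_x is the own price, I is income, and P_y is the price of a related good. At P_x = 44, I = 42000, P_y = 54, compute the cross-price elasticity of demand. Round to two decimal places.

Evaluating quantity at (P_x, I, P_y) gives Q = 21.7 − 0.21(44)² + 0.0361(42000) + 3.47(54) = 21.7 − 406.56 + 1516.2 + 187.38 = 1318.72.
∂Q/∂P_y = +3.47, so E_xy = 3.47·(54/1318.72) ≈ 0.14.
E_xy > 0: the goods are substitutes.

0.14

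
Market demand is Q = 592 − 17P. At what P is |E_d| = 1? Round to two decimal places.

17.41

For linear demand Q = a − bP, E = −bP/(a − bP). |E| = 1 ⇒ bP = a − bP ⇒ P = a/(2b).
P = 592/(2·17) ≈ 17.41.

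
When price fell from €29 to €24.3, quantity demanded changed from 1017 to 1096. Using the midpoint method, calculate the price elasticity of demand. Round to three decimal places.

-0.424

%Δq = (1096 − 1017)/[(1017 + 1096)/2] = 79/1056.5 ≈ 0.0748.
%ΔP = (24.3 − 29)/[(29 + 24.3)/2] = -4.7/26.65 ≈ -0.1764.
Arc elasticity E = %Δq/%ΔP ≈ 0.0748/-0.1764 ≈ -0.424.
|E| < 1: demand is inelastic over this range.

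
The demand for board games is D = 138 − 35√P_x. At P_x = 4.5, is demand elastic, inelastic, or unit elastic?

inelastic

At P_x = 4.5, D = 63.7538.
dD/dP_x = −35/(2√P_x) = −35/(2·2.1213).
Point elasticity E = (dD/dP_x)·(P_x/D) = -8.2496 × 4.5/63.7538 ≈ -0.582.
|E| ≈ 0.582 < 1, so demand is inelastic.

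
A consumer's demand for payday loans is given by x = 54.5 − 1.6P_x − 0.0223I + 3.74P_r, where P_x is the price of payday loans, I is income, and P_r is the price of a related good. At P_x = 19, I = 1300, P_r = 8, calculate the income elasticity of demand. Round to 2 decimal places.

-1.16

First evaluate x: 54.5 − 1.6(19) − 0.0223(1300) + 3.74(8) = 54.5 − 30.4 − 28.99 + 29.92 = 25.03.
∂x/∂I = −0.0223, so E_I = -0.0223·(1300/25.03) ≈ -1.16.
E_I < 0: inferior good.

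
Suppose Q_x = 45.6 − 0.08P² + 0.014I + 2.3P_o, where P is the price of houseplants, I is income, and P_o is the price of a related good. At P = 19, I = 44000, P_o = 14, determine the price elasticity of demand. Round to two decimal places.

Q_x = 45.6 − 0.08(19)² + 0.014(44000) + 2.3(14) = 45.6 − 28.88 + 616 + 32.2 = 664.92.
∂Q_x/∂P = −2·0.08·P = -3.04, so E_p = -3.04·(19/664.92) ≈ -0.09.
|E_p| < 1: demand is inelastic.

-0.09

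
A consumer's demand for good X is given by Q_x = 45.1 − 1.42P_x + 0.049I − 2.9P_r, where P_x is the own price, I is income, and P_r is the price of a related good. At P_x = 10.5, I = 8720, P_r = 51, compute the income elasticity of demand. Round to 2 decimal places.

1.38

Q_x = 45.1 − 1.42(10.5) + 0.049(8720) − 2.9(51) = 45.1 − 14.91 + 427.28 − 147.9 = 309.57.
∂Q_x/∂I = +0.049, so E_I = 0.049·(8720/309.57) ≈ 1.38.
E_I > 1: normal good (luxury).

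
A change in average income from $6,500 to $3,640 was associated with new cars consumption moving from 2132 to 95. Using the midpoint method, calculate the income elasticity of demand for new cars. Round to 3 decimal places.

3.243

%ΔQ = (95 − 2132)/[(2132+95)/2] = -2037/1113.5 ≈ -1.8294.
%ΔY = (3,640 − 6,500)/[(6,500+3,640)/2] = -2860/5070 ≈ -0.5641.
E_I = %ΔQ/%ΔY ≈ 3.243.
E_I > 1: normal good (luxury).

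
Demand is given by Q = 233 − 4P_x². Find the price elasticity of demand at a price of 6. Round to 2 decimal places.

At P_x = 6, Q = 89.
dQ/dP_x = −2·4·P_x = −48.
Point elasticity E = (dQ/dP_x)·(P_x/Q) = -48 × 6/89 ≈ -3.24.
|E| > 1, so demand is elastic at this price.

-3.24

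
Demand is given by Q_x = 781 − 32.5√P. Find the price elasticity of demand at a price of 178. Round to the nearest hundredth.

At P = 178, Q_x = 347.3959.
dQ_x/dP = −32.5/(2√P) = −32.5/(2·13.3417).
Point elasticity E = (dQ_x/dP)·(P/Q_x) = -1.218 × 178/347.3959 ≈ -0.62.
|E| < 1, so demand is inelastic at this price.

-0.62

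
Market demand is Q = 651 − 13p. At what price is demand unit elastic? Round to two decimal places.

For linear demand Q = a − bp, E = −bp/(a − bp). |E| = 1 ⇒ bp = a − bp ⇒ p = a/(2b).
p = 651/(2·13) ≈ 25.04.

25.04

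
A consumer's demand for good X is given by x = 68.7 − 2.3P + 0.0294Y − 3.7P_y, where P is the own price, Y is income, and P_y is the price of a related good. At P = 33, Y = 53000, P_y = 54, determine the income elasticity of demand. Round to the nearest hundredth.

1.15

At the given point, x = 68.7 − 2.3(33) + 0.0294(53000) − 3.7(54) = 68.7 − 75.9 + 1558.2 − 199.8 = 1351.2.
∂x/∂Y = +0.0294, so E_I = 0.0294·(53000/1351.2) ≈ 1.15.
E_I > 1: normal good (luxury).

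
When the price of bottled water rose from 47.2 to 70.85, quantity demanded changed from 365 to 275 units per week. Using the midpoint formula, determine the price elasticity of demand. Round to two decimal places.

%ΔQ = (275 − 365)/[(365 + 275)/2] = -90/320 ≈ -0.2813.
%Δp = (70.85 − 47.2)/[(47.2 + 70.85)/2] = 23.65/59.025 ≈ 0.4007.
Arc elasticity E = %ΔQ/%Δp ≈ -0.2813/0.4007 ≈ -0.70.
|E| < 1: demand is inelastic over this range.

-0.70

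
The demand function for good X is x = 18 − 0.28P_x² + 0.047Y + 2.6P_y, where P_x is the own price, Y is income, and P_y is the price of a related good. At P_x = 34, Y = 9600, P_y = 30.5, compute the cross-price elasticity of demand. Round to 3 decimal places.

0.353

Evaluating quantity at (P_x, Y, P_y) gives x = 18 − 0.28(34)² + 0.047(9600) + 2.6(30.5) = 18 − 323.68 + 451.2 + 79.3 = 224.82.
∂x/∂P_y = +2.6, so E_xy = 2.6·(30.5/224.82) ≈ 0.353.
E_xy > 0: the goods are substitutes.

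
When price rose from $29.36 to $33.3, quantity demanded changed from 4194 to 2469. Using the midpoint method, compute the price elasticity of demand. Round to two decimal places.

%Δq = (2469 − 4194)/[(4194 + 2469)/2] = -1725/3331.5 ≈ -0.5178.
%ΔP = (33.3 − 29.36)/[(29.36 + 33.3)/2] = 3.94/31.33 ≈ 0.1258.
Arc elasticity E = %Δq/%ΔP ≈ -0.5178/0.1258 ≈ -4.12.
|E| > 1: demand is elastic over this range.

-4.12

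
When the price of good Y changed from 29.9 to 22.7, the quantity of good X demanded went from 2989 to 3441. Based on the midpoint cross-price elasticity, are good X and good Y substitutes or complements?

complements

%ΔQ_x = (3441 − 2989)/[(2989+3441)/2] = 452/3215 ≈ 0.1406.
%ΔP_y = (22.7 − 29.9)/[(29.9+22.7)/2] ≈ -0.2738.
E_xy = 0.1406/-0.2738 ≈ -0.514.
E_xy < 0, so the goods are complements.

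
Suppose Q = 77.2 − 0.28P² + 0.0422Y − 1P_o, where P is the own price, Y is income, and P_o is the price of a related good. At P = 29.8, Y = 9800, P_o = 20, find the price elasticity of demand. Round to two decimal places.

Q = 77.2 − 0.28(29.8)² + 0.0422(9800) − 1(20) = 77.2 − 248.6512 + 413.56 − 20 = 222.1088.
∂Q/∂P = −2·0.28·P = -16.688, so E_p = -16.688·(29.8/222.1088) ≈ -2.24.
|E_p| > 1: demand is elastic.

-2.24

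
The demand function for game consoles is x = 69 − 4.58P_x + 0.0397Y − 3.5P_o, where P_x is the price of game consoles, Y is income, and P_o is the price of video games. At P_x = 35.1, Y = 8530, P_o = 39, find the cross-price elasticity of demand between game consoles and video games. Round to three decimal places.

x = 69 − 4.58(35.1) + 0.0397(8530) − 3.5(39) = 69 − 160.758 + 338.641 − 136.5 = 110.383.
∂x/∂P_o = −3.5, so E_xy = -3.5·(39/110.383) ≈ -1.237.
E_xy < 0: the goods are complements.

-1.237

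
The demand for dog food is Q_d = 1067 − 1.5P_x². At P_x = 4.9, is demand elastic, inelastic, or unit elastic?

inelastic

At P_x = 4.9, Q_d = 1030.985.
dQ_d/dP_x = −2·1.5·P_x = −14.7.
Point elasticity E = (dQ_d/dP_x)·(P_x/Q_d) = -14.7 × 4.9/1030.985 ≈ -0.070.
|E| ≈ 0.070 < 1, so demand is inelastic.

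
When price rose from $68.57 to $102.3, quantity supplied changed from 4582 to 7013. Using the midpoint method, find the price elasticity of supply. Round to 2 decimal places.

%Δq = (7013 − 4582)/[(4582 + 7013)/2] = 2431/5797.5 ≈ 0.4193.
%ΔP = (102.3 − 68.57)/[(68.57 + 102.3)/2] = 33.73/85.435 ≈ 0.3948.
Arc elasticity E = %Δq/%ΔP ≈ 0.4193/0.3948 ≈ 1.06.
|E| > 1: supply is elastic over this range.

1.06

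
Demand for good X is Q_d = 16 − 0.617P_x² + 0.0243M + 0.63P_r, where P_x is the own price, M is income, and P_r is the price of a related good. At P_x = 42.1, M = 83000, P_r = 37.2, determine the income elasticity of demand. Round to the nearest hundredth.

At the given point, Q_d = 16 − 0.617(42.1)² + 0.0243(83000) + 0.63(37.2) = 16 − 1093.577 + 2016.9 + 23.436 = 962.759.
∂Q_d/∂M = +0.0243, so E_I = 0.0243·(83000/962.759) ≈ 2.09.
E_I > 1: normal good (luxury).

2.09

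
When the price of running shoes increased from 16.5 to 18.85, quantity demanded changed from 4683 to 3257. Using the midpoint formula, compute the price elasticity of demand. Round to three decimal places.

-2.702

%ΔQ = (3257 − 4683)/[(4683 + 3257)/2] = -1426/3970 ≈ -0.3592.
%Δp = (18.85 − 16.5)/[(16.5 + 18.85)/2] = 2.35/17.675 ≈ 0.1330.
Arc elasticity E = %ΔQ/%Δp ≈ -0.3592/0.1330 ≈ -2.702.
|E| > 1: demand is elastic over this range.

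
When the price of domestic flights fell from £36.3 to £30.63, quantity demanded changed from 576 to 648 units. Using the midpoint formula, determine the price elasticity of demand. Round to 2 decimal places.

%ΔQ = (648 − 576)/[(576 + 648)/2] = 72/612 ≈ 0.1176.
%Δp = (30.63 − 36.3)/[(36.3 + 30.63)/2] = -5.67/33.465 ≈ -0.1694.
Arc elasticity E = %ΔQ/%Δp ≈ 0.1176/-0.1694 ≈ -0.69.
|E| < 1: demand is inelastic over this range.

-0.69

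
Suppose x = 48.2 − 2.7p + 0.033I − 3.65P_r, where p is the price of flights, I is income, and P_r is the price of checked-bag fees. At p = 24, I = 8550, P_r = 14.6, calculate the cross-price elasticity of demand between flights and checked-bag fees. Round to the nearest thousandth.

-0.251

Evaluating quantity at (p, I, P_r) gives x = 48.2 − 2.7(24) + 0.033(8550) − 3.65(14.6) = 48.2 − 64.8 + 282.15 − 53.29 = 212.26.
∂x/∂P_r = −3.65, so E_xy = -3.65·(14.6/212.26) ≈ -0.251.
E_xy < 0: the goods are complements.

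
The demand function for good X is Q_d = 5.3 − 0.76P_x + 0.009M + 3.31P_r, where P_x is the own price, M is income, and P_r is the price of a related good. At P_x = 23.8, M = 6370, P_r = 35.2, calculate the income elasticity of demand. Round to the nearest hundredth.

Q_d = 5.3 − 0.76(23.8) + 0.009(6370) + 3.31(35.2) = 5.3 − 18.088 + 57.33 + 116.512 = 161.054.
∂Q_d/∂M = +0.009, so E_I = 0.009·(6370/161.054) ≈ 0.36.
E_I ∈ (0,1): normal good (necessity).

0.36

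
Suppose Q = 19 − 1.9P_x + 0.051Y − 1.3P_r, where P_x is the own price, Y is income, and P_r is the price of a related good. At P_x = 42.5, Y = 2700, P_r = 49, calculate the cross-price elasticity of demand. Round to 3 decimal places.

-5.200

Substituting, Q = 19 − 1.9(42.5) + 0.051(2700) − 1.3(49) = 19 − 80.75 + 137.7 − 63.7 = 12.25.
∂Q/∂P_r = −1.3, so E_xy = -1.3·(49/12.25) ≈ -5.200.
E_xy < 0: the goods are complements.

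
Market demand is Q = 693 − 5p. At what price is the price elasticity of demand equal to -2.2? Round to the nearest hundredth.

Set −bp/(a − bp) = −2.2 ⇒ bp = 2.2(a − bp) ⇒ bp(1+2.2) = 2.2·a.
p = 2.2·693/(5·3.2) ≈ 95.29.

95.29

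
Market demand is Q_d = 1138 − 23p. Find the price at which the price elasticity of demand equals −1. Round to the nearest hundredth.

For linear demand Q_d = a − bp, E = −bp/(a − bp). |E| = 1 ⇒ bp = a − bp ⇒ p = a/(2b).
p = 1138/(2·23) ≈ 24.74.

24.74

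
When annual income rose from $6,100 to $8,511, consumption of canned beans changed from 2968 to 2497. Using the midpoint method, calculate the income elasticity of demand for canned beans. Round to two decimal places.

%ΔQ = (2497 − 2968)/[(2968+2497)/2] = -471/2732.5 ≈ -0.1724.
%ΔI = (8,511 − 6,100)/[(6,100+8,511)/2] = 2411/7305.5 ≈ 0.3300.
E_I = %ΔQ/%ΔI ≈ -0.52.
E_I < 0: inferior good.

-0.52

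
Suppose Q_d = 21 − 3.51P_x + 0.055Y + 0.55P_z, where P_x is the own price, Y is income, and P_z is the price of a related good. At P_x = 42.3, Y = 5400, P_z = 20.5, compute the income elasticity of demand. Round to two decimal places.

Substituting, Q_d = 21 − 3.51(42.3) + 0.055(5400) + 0.55(20.5) = 21 − 148.473 + 297 + 11.275 = 180.802.
∂Q_d/∂Y = +0.055, so E_I = 0.055·(5400/180.802) ≈ 1.64.
E_I > 1: normal good (luxury).

1.64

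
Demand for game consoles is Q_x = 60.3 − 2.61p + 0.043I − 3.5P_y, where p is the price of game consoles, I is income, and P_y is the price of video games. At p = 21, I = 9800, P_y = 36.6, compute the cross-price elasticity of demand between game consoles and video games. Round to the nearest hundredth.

Substituting, Q_x = 60.3 − 2.61(21) + 0.043(9800) − 3.5(36.6) = 60.3 − 54.81 + 421.4 − 128.1 = 298.79.
∂Q_x/∂P_y = −3.5, so E_xy = -3.5·(36.6/298.79) ≈ -0.43.
E_xy < 0: the goods are complements.

-0.43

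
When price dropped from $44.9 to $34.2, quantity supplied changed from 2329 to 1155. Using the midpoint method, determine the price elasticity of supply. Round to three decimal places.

2.491

%Δq = (1155 − 2329)/[(2329 + 1155)/2] = -1174/1742 ≈ -0.6739.
%ΔP = (34.2 − 44.9)/[(44.9 + 34.2)/2] = -10.7/39.55 ≈ -0.2705.
Arc elasticity E = %Δq/%ΔP ≈ -0.6739/-0.2705 ≈ 2.491.
|E| > 1: supply is elastic over this range.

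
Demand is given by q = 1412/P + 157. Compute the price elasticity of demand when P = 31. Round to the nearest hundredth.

-0.22

At P = 31, q = 202.5484.
dq/dP = −1412/P² = −1.4693.
Point elasticity E = (dq/dP)·(P/q) = -1.4693 × 31/202.5484 ≈ -0.22.
|E| < 1, so demand is inelastic at this price.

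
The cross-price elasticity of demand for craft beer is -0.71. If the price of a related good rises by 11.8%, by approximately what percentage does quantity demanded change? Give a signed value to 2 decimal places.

-8.38

%ΔQ ≈ E × %ΔP_y = (-0.71) × (11.8%) ≈ -8.38%.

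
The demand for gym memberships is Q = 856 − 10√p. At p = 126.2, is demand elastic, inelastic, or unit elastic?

inelastic

At p = 126.2, Q = 743.6612.
dQ/dp = −10/(2√p) = −10/(2·11.2339).
Point elasticity E = (dQ/dp)·(p/Q) = -0.4451 × 126.2/743.6612 ≈ -0.076.
|E| ≈ 0.076 < 1, so demand is inelastic.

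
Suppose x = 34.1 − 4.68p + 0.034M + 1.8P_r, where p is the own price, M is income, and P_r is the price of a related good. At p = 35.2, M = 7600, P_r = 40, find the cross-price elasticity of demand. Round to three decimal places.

0.360

Evaluating quantity at (p, M, P_r) gives x = 34.1 − 4.68(35.2) + 0.034(7600) + 1.8(40) = 34.1 − 164.736 + 258.4 + 72 = 199.764.
∂x/∂P_r = +1.8, so E_xy = 1.8·(40/199.764) ≈ 0.360.
E_xy > 0: the goods are substitutes.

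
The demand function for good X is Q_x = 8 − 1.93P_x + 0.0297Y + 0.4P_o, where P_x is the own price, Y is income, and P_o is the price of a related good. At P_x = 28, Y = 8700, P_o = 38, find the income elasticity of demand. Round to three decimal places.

1.136

Substituting, Q_x = 8 − 1.93(28) + 0.0297(8700) + 0.4(38) = 8 − 54.04 + 258.39 + 15.2 = 227.55.
∂Q_x/∂Y = +0.0297, so E_I = 0.0297·(8700/227.55) ≈ 1.136.
E_I > 1: normal good (luxury).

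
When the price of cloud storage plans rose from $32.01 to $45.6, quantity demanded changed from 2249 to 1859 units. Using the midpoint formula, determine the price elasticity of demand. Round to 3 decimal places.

-0.542

%Δq = (1859 − 2249)/[(2249 + 1859)/2] = -390/2054 ≈ -0.1899.
%Δp = (45.6 − 32.01)/[(32.01 + 45.6)/2] = 13.59/38.805 ≈ 0.3502.
Arc elasticity E = %Δq/%Δp ≈ -0.1899/0.3502 ≈ -0.542.
|E| < 1: demand is inelastic over this range.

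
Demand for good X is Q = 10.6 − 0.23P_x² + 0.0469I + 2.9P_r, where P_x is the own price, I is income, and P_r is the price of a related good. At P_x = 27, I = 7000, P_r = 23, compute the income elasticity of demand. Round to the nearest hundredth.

1.38

Substituting, Q = 10.6 − 0.23(27)² + 0.0469(7000) + 2.9(23) = 10.6 − 167.67 + 328.3 + 66.7 = 237.93.
∂Q/∂I = +0.0469, so E_I = 0.0469·(7000/237.93) ≈ 1.38.
E_I > 1: normal good (luxury).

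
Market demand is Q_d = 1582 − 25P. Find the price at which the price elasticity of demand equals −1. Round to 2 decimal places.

31.64

For linear demand Q_d = a − bP, E = −bP/(a − bP). |E| = 1 ⇒ bP = a − bP ⇒ P = a/(2b).
P = 1582/(2·25) = 31.64.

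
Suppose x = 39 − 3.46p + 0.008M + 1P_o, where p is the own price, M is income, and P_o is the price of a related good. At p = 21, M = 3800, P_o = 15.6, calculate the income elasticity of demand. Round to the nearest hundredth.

2.46

First evaluate x: 39 − 3.46(21) + 0.008(3800) + 1(15.6) = 39 − 72.66 + 30.4 + 15.6 = 12.34.
∂x/∂M = +0.008, so E_I = 0.008·(3800/12.34) ≈ 2.46.
E_I > 1: normal good (luxury).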